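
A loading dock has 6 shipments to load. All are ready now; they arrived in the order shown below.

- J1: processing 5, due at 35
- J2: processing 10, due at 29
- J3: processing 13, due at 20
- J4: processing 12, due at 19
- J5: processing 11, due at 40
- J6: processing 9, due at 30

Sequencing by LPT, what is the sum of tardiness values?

73

LPT (decreasing processing time): J3 J4 J5 J2 J6 J1.
J3: 0→13, due 20, tardiness 0
J4: 13→25, due 19, tardiness 6
J5: 25→36, due 40, tardiness 0
J2: 36→46, due 29, tardiness 17
J6: 46→55, due 30, tardiness 25
J1: 55→60, due 35, tardiness 25
Sum = 0+6+0+17+25+25 = 73.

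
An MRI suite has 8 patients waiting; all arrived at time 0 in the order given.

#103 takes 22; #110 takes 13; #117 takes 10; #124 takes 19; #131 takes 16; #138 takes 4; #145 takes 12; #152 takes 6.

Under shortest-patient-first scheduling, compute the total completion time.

SPT (increasing processing time): #138 #152 #117 #145 #110 #131 #124 #103.
#138: 0→4
#152: 4→10
#117: 10→20
#145: 20→32
#110: 32→45
#131: 45→61
#124: 61→80
#103: 80→102
Sum = 4+10+20+32+45+61+80+102 = 354.

354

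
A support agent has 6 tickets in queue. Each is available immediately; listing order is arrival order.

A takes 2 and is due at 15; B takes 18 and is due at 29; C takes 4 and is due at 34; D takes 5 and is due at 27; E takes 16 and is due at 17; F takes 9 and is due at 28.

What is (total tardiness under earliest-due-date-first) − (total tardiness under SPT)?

2

EDD (increasing due date): A E D F B C.
A: 0→2, due 15, tardiness 0
E: 2→18, due 17, tardiness 1
D: 18→23, due 27, tardiness 0
F: 23→32, due 28, tardiness 4
B: 32→50, due 29, tardiness 21
C: 50→54, due 34, tardiness 20
Sum = 0+1+0+4+21+20 = 46.
SPT (increasing processing time): A C D F E B.
A: 0→2, due 15, tardiness 0
C: 2→6, due 34, tardiness 0
D: 6→11, due 27, tardiness 0
F: 11→20, due 28, tardiness 0
E: 20→36, due 17, tardiness 19
B: 36→54, due 29, tardiness 25
Sum = 0+0+0+0+19+25 = 44.
Difference = 46 − 44 = 2.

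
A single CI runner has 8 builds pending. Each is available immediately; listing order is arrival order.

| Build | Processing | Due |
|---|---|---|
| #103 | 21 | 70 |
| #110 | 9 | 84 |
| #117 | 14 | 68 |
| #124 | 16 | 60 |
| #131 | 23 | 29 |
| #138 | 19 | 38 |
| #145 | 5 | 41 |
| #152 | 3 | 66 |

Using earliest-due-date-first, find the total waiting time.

422

EDD (increasing due date): #131 #138 #145 #124 #152 #117 #103 #110.
#131: waits 0, runs 0→23
#138: waits 23, runs 23→42
#145: waits 42, runs 42→47
#124: waits 47, runs 47→63
#152: waits 63, runs 63→66
#117: waits 66, runs 66→80
#103: waits 80, runs 80→101
#110: waits 101, runs 101→110
Sum = 0+23+42+47+63+66+80+101 = 422.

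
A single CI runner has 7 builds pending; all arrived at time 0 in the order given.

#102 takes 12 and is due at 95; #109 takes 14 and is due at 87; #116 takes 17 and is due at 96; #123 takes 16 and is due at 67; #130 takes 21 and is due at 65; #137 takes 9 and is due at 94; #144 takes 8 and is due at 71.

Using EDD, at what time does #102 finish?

EDD (increasing due date): #130 #123 #144 #109 #137 #102 #116.
#130: 0→21
#123: 21→37
#144: 37→45
#109: 45→59
#137: 59→68
#102: 68→80

80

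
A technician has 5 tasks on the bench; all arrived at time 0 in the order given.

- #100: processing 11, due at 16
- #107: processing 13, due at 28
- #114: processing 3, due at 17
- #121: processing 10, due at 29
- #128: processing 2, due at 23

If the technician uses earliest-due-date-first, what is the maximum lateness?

EDD (increasing due date): #100 #114 #128 #107 #121.
#100: 0→11, due 16, lateness -5
#114: 11→14, due 17, lateness -3
#128: 14→16, due 23, lateness -7
#107: 16→29, due 28, lateness 1
#121: 29→39, due 29, lateness 10
Maximum = 10.

10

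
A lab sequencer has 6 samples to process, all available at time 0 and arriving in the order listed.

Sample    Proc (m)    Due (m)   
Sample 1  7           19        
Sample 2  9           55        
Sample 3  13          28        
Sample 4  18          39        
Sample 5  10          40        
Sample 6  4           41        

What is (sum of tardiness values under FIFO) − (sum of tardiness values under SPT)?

9

FIFO (arrival order): Sample 1 Sample 2 Sample 3 Sample 4 Sample 5 Sample 6.
Sample 1: 0→7, due 19, tardiness 0
Sample 2: 7→16, due 55, tardiness 0
Sample 3: 16→29, due 28, tardiness 1
Sample 4: 29→47, due 39, tardiness 8
Sample 5: 47→57, due 40, tardiness 17
Sample 6: 57→61, due 41, tardiness 20
Sum = 0+0+1+8+17+20 = 46.
SPT (increasing processing time): Sample 6 Sample 1 Sample 2 Sample 5 Sample 3 Sample 4.
Sample 6: 0→4, due 41, tardiness 0
Sample 1: 4→11, due 19, tardiness 0
Sample 2: 11→20, due 55, tardiness 0
Sample 5: 20→30, due 40, tardiness 0
Sample 3: 30→43, due 28, tardiness 15
Sample 4: 43→61, due 39, tardiness 22
Sum = 0+0+0+0+15+22 = 37.
Difference = 46 − 37 = 9.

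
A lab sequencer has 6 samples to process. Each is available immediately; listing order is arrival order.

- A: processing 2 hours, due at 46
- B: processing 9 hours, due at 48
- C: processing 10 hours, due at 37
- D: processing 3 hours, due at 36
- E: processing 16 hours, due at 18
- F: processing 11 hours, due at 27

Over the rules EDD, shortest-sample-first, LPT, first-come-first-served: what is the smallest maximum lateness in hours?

EDD (increasing due date): E F D C A B.
E: 0→16, due 18, lateness -2
F: 16→27, due 27, lateness 0
D: 27→30, due 36, lateness -6
C: 30→40, due 37, lateness 3
A: 40→42, due 46, lateness -4
B: 42→51, due 48, lateness 3
Maximum = 3.
SPT (increasing processing time): A D B C F E.
A: 0→2, due 46, lateness -44
D: 2→5, due 36, lateness -31
B: 5→14, due 48, lateness -34
C: 14→24, due 37, lateness -13
F: 24→35, due 27, lateness 8
E: 35→51, due 18, lateness 33
Maximum = 33.
LPT (decreasing processing time): E F C B D A.
E: 0→16, due 18, lateness -2
F: 16→27, due 27, lateness 0
C: 27→37, due 37, lateness 0
B: 37→46, due 48, lateness -2
D: 46→49, due 36, lateness 13
A: 49→51, due 46, lateness 5
Maximum = 13.
FIFO (arrival order): A B C D E F.
A: 0→2, due 46, lateness -44
B: 2→11, due 48, lateness -37
C: 11→21, due 37, lateness -16
D: 21→24, due 36, lateness -12
E: 24→40, due 18, lateness 22
F: 40→51, due 27, lateness 24
Maximum = 24.
EDD 3, SPT 33, LPT 13, FIFO 24 → minimum 3.

3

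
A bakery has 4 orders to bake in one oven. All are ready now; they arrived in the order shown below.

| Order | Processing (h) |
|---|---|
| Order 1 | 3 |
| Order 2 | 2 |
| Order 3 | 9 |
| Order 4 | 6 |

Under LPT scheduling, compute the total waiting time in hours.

LPT (decreasing processing time): Order 3 Order 4 Order 1 Order 2.
Order 3: waits 0, runs 0→9
Order 4: waits 9, runs 9→15
Order 1: waits 15, runs 15→18
Order 2: waits 18, runs 18→20
Sum = 0+9+15+18 = 42.

42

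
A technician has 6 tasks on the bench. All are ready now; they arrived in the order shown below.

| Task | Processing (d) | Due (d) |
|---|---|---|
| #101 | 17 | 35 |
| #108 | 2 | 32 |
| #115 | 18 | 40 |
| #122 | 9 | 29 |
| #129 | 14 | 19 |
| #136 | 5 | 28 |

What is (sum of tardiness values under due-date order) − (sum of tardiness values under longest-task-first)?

-90

EDD (increasing due date): #129 #136 #122 #108 #101 #115.
#129: 0→14, due 19, tardiness 0
#136: 14→19, due 28, tardiness 0
#122: 19→28, due 29, tardiness 0
#108: 28→30, due 32, tardiness 0
#101: 30→47, due 35, tardiness 12
#115: 47→65, due 40, tardiness 25
Sum = 0+0+0+0+12+25 = 37.
LPT (decreasing processing time): #115 #101 #129 #122 #136 #108.
#115: 0→18, due 40, tardiness 0
#101: 18→35, due 35, tardiness 0
#129: 35→49, due 19, tardiness 30
#122: 49→58, due 29, tardiness 29
#136: 58→63, due 28, tardiness 35
#108: 63→65, due 32, tardiness 33
Sum = 0+0+30+29+35+33 = 127.
Difference = 37 − 127 = -90.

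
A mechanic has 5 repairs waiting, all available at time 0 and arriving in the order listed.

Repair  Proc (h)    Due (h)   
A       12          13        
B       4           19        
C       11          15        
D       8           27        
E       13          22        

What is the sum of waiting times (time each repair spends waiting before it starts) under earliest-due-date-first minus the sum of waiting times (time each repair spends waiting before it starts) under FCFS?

12

EDD (increasing due date): A C B E D.
A: waits 0, runs 0→12
C: waits 12, runs 12→23
B: waits 23, runs 23→27
E: waits 27, runs 27→40
D: waits 40, runs 40→48
Sum = 0+12+23+27+40 = 102.
FIFO (arrival order): A B C D E.
A: waits 0, runs 0→12
B: waits 12, runs 12→16
C: waits 16, runs 16→27
D: waits 27, runs 27→35
E: waits 35, runs 35→48
Sum = 0+12+16+27+35 = 90.
Difference = 102 − 90 = 12.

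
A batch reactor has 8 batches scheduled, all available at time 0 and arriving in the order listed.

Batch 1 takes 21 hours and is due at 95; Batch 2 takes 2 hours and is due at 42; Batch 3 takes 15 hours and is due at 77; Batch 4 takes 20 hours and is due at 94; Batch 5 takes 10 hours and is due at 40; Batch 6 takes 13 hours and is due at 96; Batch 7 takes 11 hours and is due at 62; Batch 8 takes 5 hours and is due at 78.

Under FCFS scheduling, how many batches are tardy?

FIFO (arrival order): Batch 1 Batch 2 Batch 3 Batch 4 Batch 5 Batch 6 Batch 7 Batch 8.
Batch 1: 0→21, due 95, tardiness 0
Batch 2: 21→23, due 42, tardiness 0
Batch 3: 23→38, due 77, tardiness 0
Batch 4: 38→58, due 94, tardiness 0
Batch 5: 58→68, due 40, tardiness 28
Batch 6: 68→81, due 96, tardiness 0
Batch 7: 81→92, due 62, tardiness 30
Batch 8: 92→97, due 78, tardiness 19
Late batches: 3.

3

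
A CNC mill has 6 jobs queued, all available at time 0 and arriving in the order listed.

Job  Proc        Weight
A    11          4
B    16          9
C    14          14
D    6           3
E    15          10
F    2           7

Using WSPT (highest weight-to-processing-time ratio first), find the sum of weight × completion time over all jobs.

1386

WSPT (decreasing weight/processing-time ratio): F C E B D A.
F: finishes 2, weight 7, w·C = 14
C: finishes 16, weight 14, w·C = 224
E: finishes 31, weight 10, w·C = 310
B: finishes 47, weight 9, w·C = 423
D: finishes 53, weight 3, w·C = 159
A: finishes 64, weight 4, w·C = 256
Sum = 14+224+310+423+159+256 = 1386.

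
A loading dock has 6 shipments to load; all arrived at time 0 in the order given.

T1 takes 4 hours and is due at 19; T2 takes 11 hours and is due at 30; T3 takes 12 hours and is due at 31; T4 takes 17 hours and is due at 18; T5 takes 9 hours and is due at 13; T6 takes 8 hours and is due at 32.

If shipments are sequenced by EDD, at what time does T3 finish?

EDD (increasing due date): T5 T4 T1 T2 T3 T6.
T5: 0→9
T4: 9→26
T1: 26→30
T2: 30→41
T3: 41→53

53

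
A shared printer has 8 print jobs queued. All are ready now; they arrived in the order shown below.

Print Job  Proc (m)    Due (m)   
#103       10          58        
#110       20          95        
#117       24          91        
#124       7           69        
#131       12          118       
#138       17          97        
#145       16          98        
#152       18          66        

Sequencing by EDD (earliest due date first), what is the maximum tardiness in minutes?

EDD (increasing due date): #103 #152 #124 #117 #110 #138 #145 #131.
#103: 0→10, due 58, tardiness 0
#152: 10→28, due 66, tardiness 0
#124: 28→35, due 69, tardiness 0
#117: 35→59, due 91, tardiness 0
#110: 59→79, due 95, tardiness 0
#138: 79→96, due 97, tardiness 0
#145: 96→112, due 98, tardiness 14
#131: 112→124, due 118, tardiness 6
Maximum = 14.

14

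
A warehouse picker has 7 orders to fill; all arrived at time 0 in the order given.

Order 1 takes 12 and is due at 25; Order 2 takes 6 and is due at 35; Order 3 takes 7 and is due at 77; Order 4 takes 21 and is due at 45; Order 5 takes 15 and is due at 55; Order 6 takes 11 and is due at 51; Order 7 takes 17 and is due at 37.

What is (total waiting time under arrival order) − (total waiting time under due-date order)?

FIFO (arrival order): Order 1 Order 2 Order 3 Order 4 Order 5 Order 6 Order 7.
Order 1: waits 0, runs 0→12
Order 2: waits 12, runs 12→18
Order 3: waits 18, runs 18→25
Order 4: waits 25, runs 25→46
Order 5: waits 46, runs 46→61
Order 6: waits 61, runs 61→72
Order 7: waits 72, runs 72→89
Sum = 0+12+18+25+46+61+72 = 234.
EDD (increasing due date): Order 1 Order 2 Order 7 Order 4 Order 6 Order 5 Order 3.
Order 1: waits 0, runs 0→12
Order 2: waits 12, runs 12→18
Order 7: waits 18, runs 18→35
Order 4: waits 35, runs 35→56
Order 6: waits 56, runs 56→67
Order 5: waits 67, runs 67→82
Order 3: waits 82, runs 82→89
Sum = 0+12+18+35+56+67+82 = 270.
Difference = 234 − 270 = -36.

-36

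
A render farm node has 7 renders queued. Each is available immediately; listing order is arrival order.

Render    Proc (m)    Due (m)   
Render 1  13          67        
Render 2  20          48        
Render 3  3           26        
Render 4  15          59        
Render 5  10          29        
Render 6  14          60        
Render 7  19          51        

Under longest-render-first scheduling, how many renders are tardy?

LPT (decreasing processing time): Render 2 Render 7 Render 4 Render 6 Render 1 Render 5 Render 3.
Render 2: 0→20, due 48, tardiness 0
Render 7: 20→39, due 51, tardiness 0
Render 4: 39→54, due 59, tardiness 0
Render 6: 54→68, due 60, tardiness 8
Render 1: 68→81, due 67, tardiness 14
Render 5: 81→91, due 29, tardiness 62
Render 3: 91→94, due 26, tardiness 68
Late renders: 4.

4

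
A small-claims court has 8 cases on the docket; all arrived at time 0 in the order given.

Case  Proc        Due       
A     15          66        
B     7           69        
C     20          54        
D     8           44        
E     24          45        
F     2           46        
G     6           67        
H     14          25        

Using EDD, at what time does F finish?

48

EDD (increasing due date): H D E F C A G B.
H: 0→14
D: 14→22
E: 22→46
F: 46→48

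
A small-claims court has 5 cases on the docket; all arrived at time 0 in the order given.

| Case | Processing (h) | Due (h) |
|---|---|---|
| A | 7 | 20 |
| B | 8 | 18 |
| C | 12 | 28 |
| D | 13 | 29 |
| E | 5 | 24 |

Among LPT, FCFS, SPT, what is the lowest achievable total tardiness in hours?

LPT (decreasing processing time): D C B A E.
D: 0→13, due 29, tardiness 0
C: 13→25, due 28, tardiness 0
B: 25→33, due 18, tardiness 15
A: 33→40, due 20, tardiness 20
E: 40→45, due 24, tardiness 21
Sum = 0+0+15+20+21 = 56.
FIFO (arrival order): A B C D E.
A: 0→7, due 20, tardiness 0
B: 7→15, due 18, tardiness 0
C: 15→27, due 28, tardiness 0
D: 27→40, due 29, tardiness 11
E: 40→45, due 24, tardiness 21
Sum = 0+0+0+11+21 = 32.
SPT (increasing processing time): E A B C D.
E: 0→5, due 24, tardiness 0
A: 5→12, due 20, tardiness 0
B: 12→20, due 18, tardiness 2
C: 20→32, due 28, tardiness 4
D: 32→45, due 29, tardiness 16
Sum = 0+0+2+4+16 = 22.
LPT 56, FIFO 32, SPT 22 → minimum 22.

22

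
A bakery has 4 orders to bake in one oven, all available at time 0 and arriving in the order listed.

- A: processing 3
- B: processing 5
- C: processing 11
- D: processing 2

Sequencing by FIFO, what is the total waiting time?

30

FIFO (arrival order): A B C D.
A: waits 0, runs 0→3
B: waits 3, runs 3→8
C: waits 8, runs 8→19
D: waits 19, runs 19→21
Sum = 0+3+8+19 = 30.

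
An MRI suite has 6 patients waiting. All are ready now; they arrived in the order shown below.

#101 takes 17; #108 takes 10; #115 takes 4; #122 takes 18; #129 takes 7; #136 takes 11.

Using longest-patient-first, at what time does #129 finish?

63

LPT (decreasing processing time): #122 #101 #136 #108 #129 #115.
#122: 0→18
#101: 18→35
#136: 35→46
#108: 46→56
#129: 56→63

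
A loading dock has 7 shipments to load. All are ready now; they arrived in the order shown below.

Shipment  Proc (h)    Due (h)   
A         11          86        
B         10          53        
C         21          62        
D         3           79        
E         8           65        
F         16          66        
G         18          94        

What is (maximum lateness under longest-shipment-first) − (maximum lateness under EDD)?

30

LPT (decreasing processing time): C G F A B E D.
C: 0→21, due 62, lateness -41
G: 21→39, due 94, lateness -55
F: 39→55, due 66, lateness -11
A: 55→66, due 86, lateness -20
B: 66→76, due 53, lateness 23
E: 76→84, due 65, lateness 19
D: 84→87, due 79, lateness 8
Maximum = 23.
EDD (increasing due date): B C E F D A G.
B: 0→10, due 53, lateness -43
C: 10→31, due 62, lateness -31
E: 31→39, due 65, lateness -26
F: 39→55, due 66, lateness -11
D: 55→58, due 79, lateness -21
A: 58→69, due 86, lateness -17
G: 69→87, due 94, lateness -7
Maximum = -7.
Difference = 23 − -7 = 30.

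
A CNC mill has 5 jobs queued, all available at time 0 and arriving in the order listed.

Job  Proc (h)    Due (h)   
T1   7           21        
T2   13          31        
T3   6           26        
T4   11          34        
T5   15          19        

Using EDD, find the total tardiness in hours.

31

EDD (increasing due date): T5 T1 T3 T2 T4.
T5: 0→15, due 19, tardiness 0
T1: 15→22, due 21, tardiness 1
T3: 22→28, due 26, tardiness 2
T2: 28→41, due 31, tardiness 10
T4: 41→52, due 34, tardiness 18
Sum = 0+1+2+10+18 = 31.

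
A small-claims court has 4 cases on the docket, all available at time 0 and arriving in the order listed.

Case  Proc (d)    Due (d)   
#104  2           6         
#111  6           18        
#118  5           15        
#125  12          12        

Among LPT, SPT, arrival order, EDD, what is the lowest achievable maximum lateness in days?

7

LPT (decreasing processing time): #125 #111 #118 #104.
#125: 0→12, due 12, lateness 0
#111: 12→18, due 18, lateness 0
#118: 18→23, due 15, lateness 8
#104: 23→25, due 6, lateness 19
Maximum = 19.
SPT (increasing processing time): #104 #118 #111 #125.
#104: 0→2, due 6, lateness -4
#118: 2→7, due 15, lateness -8
#111: 7→13, due 18, lateness -5
#125: 13→25, due 12, lateness 13
Maximum = 13.
FIFO (arrival order): #104 #111 #118 #125.
#104: 0→2, due 6, lateness -4
#111: 2→8, due 18, lateness -10
#118: 8→13, due 15, lateness -2
#125: 13→25, due 12, lateness 13
Maximum = 13.
EDD (increasing due date): #104 #125 #118 #111.
#104: 0→2, due 6, lateness -4
#125: 2→14, due 12, lateness 2
#118: 14→19, due 15, lateness 4
#111: 19→25, due 18, lateness 7
Maximum = 7.
LPT 19, SPT 13, FIFO 13, EDD 7 → minimum 7.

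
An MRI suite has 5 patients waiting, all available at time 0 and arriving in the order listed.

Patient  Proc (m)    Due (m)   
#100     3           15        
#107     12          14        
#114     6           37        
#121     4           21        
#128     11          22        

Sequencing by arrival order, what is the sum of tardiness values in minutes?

FIFO (arrival order): #100 #107 #114 #121 #128.
#100: 0→3, due 15, tardiness 0
#107: 3→15, due 14, tardiness 1
#114: 15→21, due 37, tardiness 0
#121: 21→25, due 21, tardiness 4
#128: 25→36, due 22, tardiness 14
Sum = 0+1+0+4+14 = 19.

19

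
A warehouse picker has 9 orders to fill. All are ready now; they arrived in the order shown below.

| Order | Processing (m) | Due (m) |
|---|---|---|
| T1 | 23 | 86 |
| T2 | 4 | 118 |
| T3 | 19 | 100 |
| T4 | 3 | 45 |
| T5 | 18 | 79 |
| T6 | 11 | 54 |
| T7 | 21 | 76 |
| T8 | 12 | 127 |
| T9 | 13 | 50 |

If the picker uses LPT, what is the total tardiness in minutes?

191

LPT (decreasing processing time): T1 T7 T3 T5 T9 T8 T6 T2 T4.
T1: 0→23, due 86, tardiness 0
T7: 23→44, due 76, tardiness 0
T3: 44→63, due 100, tardiness 0
T5: 63→81, due 79, tardiness 2
T9: 81→94, due 50, tardiness 44
T8: 94→106, due 127, tardiness 0
T6: 106→117, due 54, tardiness 63
T2: 117→121, due 118, tardiness 3
T4: 121→124, due 45, tardiness 79
Sum = 0+0+0+2+44+0+63+3+79 = 191.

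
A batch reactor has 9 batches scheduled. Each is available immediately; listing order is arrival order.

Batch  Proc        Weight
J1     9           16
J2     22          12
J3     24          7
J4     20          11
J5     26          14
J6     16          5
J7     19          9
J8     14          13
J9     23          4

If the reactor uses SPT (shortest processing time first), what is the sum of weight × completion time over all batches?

7161

SPT (increasing processing time): J1 J8 J6 J7 J4 J2 J9 J3 J5.
J1: finishes 9, weight 16, w·C = 144
J8: finishes 23, weight 13, w·C = 299
J6: finishes 39, weight 5, w·C = 195
J7: finishes 58, weight 9, w·C = 522
J4: finishes 78, weight 11, w·C = 858
J2: finishes 100, weight 12, w·C = 1200
J9: finishes 123, weight 4, w·C = 492
J3: finishes 147, weight 7, w·C = 1029
J5: finishes 173, weight 14, w·C = 2422
Sum = 144+299+195+522+858+1200+492+1029+2422 = 7161.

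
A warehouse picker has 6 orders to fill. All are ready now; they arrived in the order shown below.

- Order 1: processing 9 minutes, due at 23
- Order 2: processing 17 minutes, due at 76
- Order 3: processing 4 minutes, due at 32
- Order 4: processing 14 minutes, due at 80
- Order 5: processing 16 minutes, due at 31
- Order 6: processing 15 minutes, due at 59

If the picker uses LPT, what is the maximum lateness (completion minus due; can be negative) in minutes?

LPT (decreasing processing time): Order 2 Order 5 Order 6 Order 4 Order 1 Order 3.
Order 2: 0→17, due 76, lateness -59
Order 5: 17→33, due 31, lateness 2
Order 6: 33→48, due 59, lateness -11
Order 4: 48→62, due 80, lateness -18
Order 1: 62→71, due 23, lateness 48
Order 3: 71→75, due 32, lateness 43
Maximum = 48.

48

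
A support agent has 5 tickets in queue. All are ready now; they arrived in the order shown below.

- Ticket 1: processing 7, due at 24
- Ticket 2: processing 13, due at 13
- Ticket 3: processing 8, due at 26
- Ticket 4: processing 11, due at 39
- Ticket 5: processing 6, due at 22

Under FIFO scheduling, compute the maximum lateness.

FIFO (arrival order): Ticket 1 Ticket 2 Ticket 3 Ticket 4 Ticket 5.
Ticket 1: 0→7, due 24, lateness -17
Ticket 2: 7→20, due 13, lateness 7
Ticket 3: 20→28, due 26, lateness 2
Ticket 4: 28→39, due 39, lateness 0
Ticket 5: 39→45, due 22, lateness 23
Maximum = 23.

23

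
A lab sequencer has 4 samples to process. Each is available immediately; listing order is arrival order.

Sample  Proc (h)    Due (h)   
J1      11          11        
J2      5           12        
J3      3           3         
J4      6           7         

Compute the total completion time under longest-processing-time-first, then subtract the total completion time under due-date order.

LPT (decreasing processing time): J1 J4 J2 J3.
J1: 0→11
J4: 11→17
J2: 17→22
J3: 22→25
Sum = 11+17+22+25 = 75.
EDD (increasing due date): J3 J4 J1 J2.
J3: 0→3
J4: 3→9
J1: 9→20
J2: 20→25
Sum = 3+9+20+25 = 57.
Difference = 75 − 57 = 18.

18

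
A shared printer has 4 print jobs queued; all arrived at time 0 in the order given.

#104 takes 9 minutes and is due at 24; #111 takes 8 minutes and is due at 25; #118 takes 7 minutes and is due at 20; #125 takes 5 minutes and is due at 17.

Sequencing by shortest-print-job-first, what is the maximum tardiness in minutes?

SPT (increasing processing time): #125 #118 #111 #104.
#125: 0→5, due 17, tardiness 0
#118: 5→12, due 20, tardiness 0
#111: 12→20, due 25, tardiness 0
#104: 20→29, due 24, tardiness 5
Maximum = 5.

5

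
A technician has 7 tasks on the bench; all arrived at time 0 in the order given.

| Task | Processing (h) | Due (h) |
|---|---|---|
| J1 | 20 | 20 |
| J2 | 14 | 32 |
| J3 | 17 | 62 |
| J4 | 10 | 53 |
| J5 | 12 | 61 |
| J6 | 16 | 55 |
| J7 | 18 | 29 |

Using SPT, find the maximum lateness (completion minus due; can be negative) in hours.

SPT (increasing processing time): J4 J5 J2 J6 J3 J7 J1.
J4: 0→10, due 53, lateness -43
J5: 10→22, due 61, lateness -39
J2: 22→36, due 32, lateness 4
J6: 36→52, due 55, lateness -3
J3: 52→69, due 62, lateness 7
J7: 69→87, due 29, lateness 58
J1: 87→107, due 20, lateness 87
Maximum = 87.

87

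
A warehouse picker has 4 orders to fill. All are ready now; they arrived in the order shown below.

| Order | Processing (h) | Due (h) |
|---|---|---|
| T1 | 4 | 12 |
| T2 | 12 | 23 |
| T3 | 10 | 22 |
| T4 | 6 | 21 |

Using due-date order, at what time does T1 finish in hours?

4

EDD (increasing due date): T1 T4 T3 T2.
T1: 0→4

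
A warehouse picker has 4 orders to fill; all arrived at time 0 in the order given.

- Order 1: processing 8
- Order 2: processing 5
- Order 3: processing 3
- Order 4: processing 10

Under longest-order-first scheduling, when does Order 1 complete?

LPT (decreasing processing time): Order 4 Order 1 Order 2 Order 3.
Order 4: 0→10
Order 1: 10→18

18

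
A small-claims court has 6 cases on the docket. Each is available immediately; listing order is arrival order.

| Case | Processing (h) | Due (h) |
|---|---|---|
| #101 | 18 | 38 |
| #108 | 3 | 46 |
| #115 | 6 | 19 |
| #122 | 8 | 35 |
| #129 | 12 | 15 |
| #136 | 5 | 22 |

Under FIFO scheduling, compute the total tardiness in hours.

70

FIFO (arrival order): #101 #108 #115 #122 #129 #136.
#101: 0→18, due 38, tardiness 0
#108: 18→21, due 46, tardiness 0
#115: 21→27, due 19, tardiness 8
#122: 27→35, due 35, tardiness 0
#129: 35→47, due 15, tardiness 32
#136: 47→52, due 22, tardiness 30
Sum = 0+0+8+0+32+30 = 70.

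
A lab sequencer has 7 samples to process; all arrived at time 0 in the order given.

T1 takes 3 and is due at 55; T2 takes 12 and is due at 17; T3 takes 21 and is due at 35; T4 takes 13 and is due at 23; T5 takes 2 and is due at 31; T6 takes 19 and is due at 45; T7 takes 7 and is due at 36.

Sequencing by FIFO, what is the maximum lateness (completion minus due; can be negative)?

FIFO (arrival order): T1 T2 T3 T4 T5 T6 T7.
T1: 0→3, due 55, lateness -52
T2: 3→15, due 17, lateness -2
T3: 15→36, due 35, lateness 1
T4: 36→49, due 23, lateness 26
T5: 49→51, due 31, lateness 20
T6: 51→70, due 45, lateness 25
T7: 70→77, due 36, lateness 41
Maximum = 41.

41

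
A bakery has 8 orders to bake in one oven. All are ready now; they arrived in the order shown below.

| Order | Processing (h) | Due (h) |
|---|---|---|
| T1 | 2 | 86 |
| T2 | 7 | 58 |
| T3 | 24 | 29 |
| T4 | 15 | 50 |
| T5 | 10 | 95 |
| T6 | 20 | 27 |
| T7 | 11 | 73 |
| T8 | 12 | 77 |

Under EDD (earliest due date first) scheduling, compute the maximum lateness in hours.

EDD (increasing due date): T6 T3 T4 T2 T7 T8 T1 T5.
T6: 0→20, due 27, lateness -7
T3: 20→44, due 29, lateness 15
T4: 44→59, due 50, lateness 9
T2: 59→66, due 58, lateness 8
T7: 66→77, due 73, lateness 4
T8: 77→89, due 77, lateness 12
T1: 89→91, due 86, lateness 5
T5: 91→101, due 95, lateness 6
Maximum = 15.

15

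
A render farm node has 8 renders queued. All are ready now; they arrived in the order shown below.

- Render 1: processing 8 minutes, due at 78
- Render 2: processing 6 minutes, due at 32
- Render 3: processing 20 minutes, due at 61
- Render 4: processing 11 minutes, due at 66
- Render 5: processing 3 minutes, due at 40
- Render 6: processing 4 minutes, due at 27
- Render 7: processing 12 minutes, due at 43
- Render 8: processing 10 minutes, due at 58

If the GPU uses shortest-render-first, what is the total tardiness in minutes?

24

SPT (increasing processing time): Render 5 Render 6 Render 2 Render 1 Render 8 Render 4 Render 7 Render 3.
Render 5: 0→3, due 40, tardiness 0
Render 6: 3→7, due 27, tardiness 0
Render 2: 7→13, due 32, tardiness 0
Render 1: 13→21, due 78, tardiness 0
Render 8: 21→31, due 58, tardiness 0
Render 4: 31→42, due 66, tardiness 0
Render 7: 42→54, due 43, tardiness 11
Render 3: 54→74, due 61, tardiness 13
Sum = 0+0+0+0+0+0+11+13 = 24.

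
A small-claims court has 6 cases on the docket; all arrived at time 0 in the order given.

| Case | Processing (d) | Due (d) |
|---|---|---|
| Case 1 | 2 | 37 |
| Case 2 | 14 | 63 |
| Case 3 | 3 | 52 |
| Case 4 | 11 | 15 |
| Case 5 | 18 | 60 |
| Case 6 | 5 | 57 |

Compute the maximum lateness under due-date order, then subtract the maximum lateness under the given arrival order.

-19

EDD (increasing due date): Case 4 Case 1 Case 3 Case 6 Case 5 Case 2.
Case 4: 0→11, due 15, lateness -4
Case 1: 11→13, due 37, lateness -24
Case 3: 13→16, due 52, lateness -36
Case 6: 16→21, due 57, lateness -36
Case 5: 21→39, due 60, lateness -21
Case 2: 39→53, due 63, lateness -10
Maximum = -4.
FIFO (arrival order): Case 1 Case 2 Case 3 Case 4 Case 5 Case 6.
Case 1: 0→2, due 37, lateness -35
Case 2: 2→16, due 63, lateness -47
Case 3: 16→19, due 52, lateness -33
Case 4: 19→30, due 15, lateness 15
Case 5: 30→48, due 60, lateness -12
Case 6: 48→53, due 57, lateness -4
Maximum = 15.
Difference = -4 − 15 = -19.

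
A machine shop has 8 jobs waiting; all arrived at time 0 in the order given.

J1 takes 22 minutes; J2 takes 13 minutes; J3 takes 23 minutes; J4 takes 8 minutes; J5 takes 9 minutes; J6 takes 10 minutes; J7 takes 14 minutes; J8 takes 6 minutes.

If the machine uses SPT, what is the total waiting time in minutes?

SPT (increasing processing time): J8 J4 J5 J6 J2 J7 J1 J3.
J8: waits 0, runs 0→6
J4: waits 6, runs 6→14
J5: waits 14, runs 14→23
J6: waits 23, runs 23→33
J2: waits 33, runs 33→46
J7: waits 46, runs 46→60
J1: waits 60, runs 60→82
J3: waits 82, runs 82→105
Sum = 0+6+14+23+33+46+60+82 = 264.

264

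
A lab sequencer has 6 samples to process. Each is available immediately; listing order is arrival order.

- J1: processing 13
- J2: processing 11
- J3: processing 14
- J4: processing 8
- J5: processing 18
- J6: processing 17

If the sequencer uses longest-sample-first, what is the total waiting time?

LPT (decreasing processing time): J5 J6 J3 J1 J2 J4.
J5: waits 0, runs 0→18
J6: waits 18, runs 18→35
J3: waits 35, runs 35→49
J1: waits 49, runs 49→62
J2: waits 62, runs 62→73
J4: waits 73, runs 73→81
Sum = 0+18+35+49+62+73 = 237.

237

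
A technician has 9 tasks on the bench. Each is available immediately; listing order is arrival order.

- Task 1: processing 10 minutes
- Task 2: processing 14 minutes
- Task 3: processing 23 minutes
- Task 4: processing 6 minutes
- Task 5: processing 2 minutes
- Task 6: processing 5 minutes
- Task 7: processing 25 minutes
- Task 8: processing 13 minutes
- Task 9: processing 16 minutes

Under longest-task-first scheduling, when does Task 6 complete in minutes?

LPT (decreasing processing time): Task 7 Task 3 Task 9 Task 2 Task 8 Task 1 Task 4 Task 6 Task 5.
Task 7: 0→25
Task 3: 25→48
Task 9: 48→64
Task 2: 64→78
Task 8: 78→91
Task 1: 91→101
Task 4: 101→107
Task 6: 107→112

112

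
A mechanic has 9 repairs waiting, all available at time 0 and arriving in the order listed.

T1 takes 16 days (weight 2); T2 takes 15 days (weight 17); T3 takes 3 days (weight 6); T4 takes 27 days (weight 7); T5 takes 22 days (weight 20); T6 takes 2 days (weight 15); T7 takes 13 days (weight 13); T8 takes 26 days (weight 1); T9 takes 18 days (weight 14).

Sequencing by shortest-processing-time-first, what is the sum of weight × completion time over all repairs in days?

4780

SPT (increasing processing time): T6 T3 T7 T2 T1 T9 T5 T8 T4.
T6: finishes 2, weight 15, w·C = 30
T3: finishes 5, weight 6, w·C = 30
T7: finishes 18, weight 13, w·C = 234
T2: finishes 33, weight 17, w·C = 561
T1: finishes 49, weight 2, w·C = 98
T9: finishes 67, weight 14, w·C = 938
T5: finishes 89, weight 20, w·C = 1780
T8: finishes 115, weight 1, w·C = 115
T4: finishes 142, weight 7, w·C = 994
Sum = 30+30+234+561+98+938+1780+115+994 = 4780.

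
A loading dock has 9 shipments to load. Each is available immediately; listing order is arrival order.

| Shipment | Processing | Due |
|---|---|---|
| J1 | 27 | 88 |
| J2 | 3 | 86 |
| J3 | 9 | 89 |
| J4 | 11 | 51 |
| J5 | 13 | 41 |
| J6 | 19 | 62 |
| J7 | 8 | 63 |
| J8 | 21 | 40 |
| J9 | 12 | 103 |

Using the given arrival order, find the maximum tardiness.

71

FIFO (arrival order): J1 J2 J3 J4 J5 J6 J7 J8 J9.
J1: 0→27, due 88, tardiness 0
J2: 27→30, due 86, tardiness 0
J3: 30→39, due 89, tardiness 0
J4: 39→50, due 51, tardiness 0
J5: 50→63, due 41, tardiness 22
J6: 63→82, due 62, tardiness 20
J7: 82→90, due 63, tardiness 27
J8: 90→111, due 40, tardiness 71
J9: 111→123, due 103, tardiness 20
Maximum = 71.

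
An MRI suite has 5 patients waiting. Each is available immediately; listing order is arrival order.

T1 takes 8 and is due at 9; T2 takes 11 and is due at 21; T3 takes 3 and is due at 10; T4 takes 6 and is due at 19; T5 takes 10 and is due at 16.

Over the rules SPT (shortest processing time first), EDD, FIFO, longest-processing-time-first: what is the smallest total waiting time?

SPT (increasing processing time): T3 T4 T1 T5 T2.
T3: waits 0, runs 0→3
T4: waits 3, runs 3→9
T1: waits 9, runs 9→17
T5: waits 17, runs 17→27
T2: waits 27, runs 27→38
Sum = 0+3+9+17+27 = 56.
EDD (increasing due date): T1 T3 T5 T4 T2.
T1: waits 0, runs 0→8
T3: waits 8, runs 8→11
T5: waits 11, runs 11→21
T4: waits 21, runs 21→27
T2: waits 27, runs 27→38
Sum = 0+8+11+21+27 = 67.
FIFO (arrival order): T1 T2 T3 T4 T5.
T1: waits 0, runs 0→8
T2: waits 8, runs 8→19
T3: waits 19, runs 19→22
T4: waits 22, runs 22→28
T5: waits 28, runs 28→38
Sum = 0+8+19+22+28 = 77.
LPT (decreasing processing time): T2 T5 T1 T4 T3.
T2: waits 0, runs 0→11
T5: waits 11, runs 11→21
T1: waits 21, runs 21→29
T4: waits 29, runs 29→35
T3: waits 35, runs 35→38
Sum = 0+11+21+29+35 = 96.
SPT 56, EDD 67, FIFO 77, LPT 96 → minimum 56.

56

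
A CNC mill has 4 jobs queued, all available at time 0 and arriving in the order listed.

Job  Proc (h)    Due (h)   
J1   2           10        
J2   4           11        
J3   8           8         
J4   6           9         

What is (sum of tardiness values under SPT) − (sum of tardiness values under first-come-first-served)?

SPT (increasing processing time): J1 J2 J4 J3.
J1: 0→2, due 10, tardiness 0
J2: 2→6, due 11, tardiness 0
J4: 6→12, due 9, tardiness 3
J3: 12→20, due 8, tardiness 12
Sum = 0+0+3+12 = 15.
FIFO (arrival order): J1 J2 J3 J4.
J1: 0→2, due 10, tardiness 0
J2: 2→6, due 11, tardiness 0
J3: 6→14, due 8, tardiness 6
J4: 14→20, due 9, tardiness 11
Sum = 0+0+6+11 = 17.
Difference = 15 − 17 = -2.

-2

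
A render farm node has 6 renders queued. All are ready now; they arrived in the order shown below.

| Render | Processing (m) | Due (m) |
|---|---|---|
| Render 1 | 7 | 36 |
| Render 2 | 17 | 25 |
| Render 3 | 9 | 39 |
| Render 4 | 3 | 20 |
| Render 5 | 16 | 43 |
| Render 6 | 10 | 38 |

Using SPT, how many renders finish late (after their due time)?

2

SPT (increasing processing time): Render 4 Render 1 Render 3 Render 6 Render 5 Render 2.
Render 4: 0→3, due 20, tardiness 0
Render 1: 3→10, due 36, tardiness 0
Render 3: 10→19, due 39, tardiness 0
Render 6: 19→29, due 38, tardiness 0
Render 5: 29→45, due 43, tardiness 2
Render 2: 45→62, due 25, tardiness 37
Late renders: 2.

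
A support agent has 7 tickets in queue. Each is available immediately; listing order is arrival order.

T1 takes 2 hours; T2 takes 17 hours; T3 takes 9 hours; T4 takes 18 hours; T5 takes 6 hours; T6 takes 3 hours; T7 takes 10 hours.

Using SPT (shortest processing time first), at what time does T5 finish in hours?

11

SPT (increasing processing time): T1 T6 T5 T3 T7 T2 T4.
T1: 0→2
T6: 2→5
T5: 5→11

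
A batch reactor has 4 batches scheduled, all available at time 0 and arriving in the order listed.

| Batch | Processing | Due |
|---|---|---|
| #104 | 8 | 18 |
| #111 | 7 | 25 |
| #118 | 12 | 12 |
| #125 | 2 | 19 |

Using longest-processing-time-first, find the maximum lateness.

10

LPT (decreasing processing time): #118 #104 #111 #125.
#118: 0→12, due 12, lateness 0
#104: 12→20, due 18, lateness 2
#111: 20→27, due 25, lateness 2
#125: 27→29, due 19, lateness 10
Maximum = 10.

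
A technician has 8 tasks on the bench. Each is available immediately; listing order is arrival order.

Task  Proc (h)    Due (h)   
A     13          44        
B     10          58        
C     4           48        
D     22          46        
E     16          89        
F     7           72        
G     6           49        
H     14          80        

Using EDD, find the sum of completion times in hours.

EDD (increasing due date): A D C G B F H E.
A: 0→13
D: 13→35
C: 35→39
G: 39→45
B: 45→55
F: 55→62
H: 62→76
E: 76→92
Sum = 13+35+39+45+55+62+76+92 = 417.

417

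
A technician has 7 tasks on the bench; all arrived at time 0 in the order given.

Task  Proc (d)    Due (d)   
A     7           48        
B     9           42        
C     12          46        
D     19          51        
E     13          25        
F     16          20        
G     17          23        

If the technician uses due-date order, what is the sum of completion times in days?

EDD (increasing due date): F G E B C A D.
F: 0→16
G: 16→33
E: 33→46
B: 46→55
C: 55→67
A: 67→74
D: 74→93
Sum = 16+33+46+55+67+74+93 = 384.

384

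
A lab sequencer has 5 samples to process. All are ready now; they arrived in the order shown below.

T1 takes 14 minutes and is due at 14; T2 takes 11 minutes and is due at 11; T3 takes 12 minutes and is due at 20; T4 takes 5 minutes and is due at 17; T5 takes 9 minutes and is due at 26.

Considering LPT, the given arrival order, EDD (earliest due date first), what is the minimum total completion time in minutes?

LPT (decreasing processing time): T1 T3 T2 T5 T4.
T1: 0→14
T3: 14→26
T2: 26→37
T5: 37→46
T4: 46→51
Sum = 14+26+37+46+51 = 174.
FIFO (arrival order): T1 T2 T3 T4 T5.
T1: 0→14
T2: 14→25
T3: 25→37
T4: 37→42
T5: 42→51
Sum = 14+25+37+42+51 = 169.
EDD (increasing due date): T2 T1 T4 T3 T5.
T2: 0→11
T1: 11→25
T4: 25→30
T3: 30→42
T5: 42→51
Sum = 11+25+30+42+51 = 159.
LPT 174, FIFO 169, EDD 159 → minimum 159.

159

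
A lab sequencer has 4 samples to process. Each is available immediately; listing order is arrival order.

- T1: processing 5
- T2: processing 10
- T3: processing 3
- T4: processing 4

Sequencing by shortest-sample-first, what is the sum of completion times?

SPT (increasing processing time): T3 T4 T1 T2.
T3: 0→3
T4: 3→7
T1: 7→12
T2: 12→22
Sum = 3+7+12+22 = 44.

44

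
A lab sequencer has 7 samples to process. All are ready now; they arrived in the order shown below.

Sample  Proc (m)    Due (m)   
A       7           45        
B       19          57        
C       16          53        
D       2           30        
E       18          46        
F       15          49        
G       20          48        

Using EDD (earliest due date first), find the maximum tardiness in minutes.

40

EDD (increasing due date): D A E G F C B.
D: 0→2, due 30, tardiness 0
A: 2→9, due 45, tardiness 0
E: 9→27, due 46, tardiness 0
G: 27→47, due 48, tardiness 0
F: 47→62, due 49, tardiness 13
C: 62→78, due 53, tardiness 25
B: 78→97, due 57, tardiness 40
Maximum = 40.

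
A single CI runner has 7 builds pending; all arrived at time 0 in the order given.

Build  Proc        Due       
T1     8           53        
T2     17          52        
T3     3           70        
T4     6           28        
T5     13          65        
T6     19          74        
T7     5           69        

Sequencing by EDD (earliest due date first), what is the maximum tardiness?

0

EDD (increasing due date): T4 T2 T1 T5 T7 T3 T6.
T4: 0→6, due 28, tardiness 0
T2: 6→23, due 52, tardiness 0
T1: 23→31, due 53, tardiness 0
T5: 31→44, due 65, tardiness 0
T7: 44→49, due 69, tardiness 0
T3: 49→52, due 70, tardiness 0
T6: 52→71, due 74, tardiness 0
Maximum = 0.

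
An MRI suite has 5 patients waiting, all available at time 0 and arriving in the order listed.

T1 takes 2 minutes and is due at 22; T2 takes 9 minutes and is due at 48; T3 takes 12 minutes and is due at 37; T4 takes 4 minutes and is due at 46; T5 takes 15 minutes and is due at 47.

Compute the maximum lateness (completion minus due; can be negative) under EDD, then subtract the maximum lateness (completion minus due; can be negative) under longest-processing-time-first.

-26

EDD (increasing due date): T1 T3 T4 T5 T2.
T1: 0→2, due 22, lateness -20
T3: 2→14, due 37, lateness -23
T4: 14→18, due 46, lateness -28
T5: 18→33, due 47, lateness -14
T2: 33→42, due 48, lateness -6
Maximum = -6.
LPT (decreasing processing time): T5 T3 T2 T4 T1.
T5: 0→15, due 47, lateness -32
T3: 15→27, due 37, lateness -10
T2: 27→36, due 48, lateness -12
T4: 36→40, due 46, lateness -6
T1: 40→42, due 22, lateness 20
Maximum = 20.
Difference = -6 − 20 = -26.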